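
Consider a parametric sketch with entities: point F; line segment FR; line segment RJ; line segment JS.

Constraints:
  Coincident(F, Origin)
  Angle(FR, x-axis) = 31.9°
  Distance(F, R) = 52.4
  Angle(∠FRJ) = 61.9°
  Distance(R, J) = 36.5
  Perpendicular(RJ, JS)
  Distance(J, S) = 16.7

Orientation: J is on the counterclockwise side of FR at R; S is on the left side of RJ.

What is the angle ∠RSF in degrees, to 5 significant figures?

92.768°

F is at the origin; FR runs at 31.9° with length 52.4, so R = 52.4·(cos 31.9°, sin 31.9°) = (44.486, 27.690). ∠FRJ = 61.9°, so RJ runs at 31.9° + (180° − 61.9°) = 150.00° from the x-axis; with |RJ| = 36.5, J = R + 36.5·(cos 150.00°, sin 150.00°) = (12.876, 45.940). RJ is perpendicular to JS; with |JS| = 16.7 on the left of RJ, S = J + 16.7·(-0.50000, -0.86603) = (4.5262, 31.478). Then cos ∠RSF = SR·SF / (|SR||SF|), giving 92.768°.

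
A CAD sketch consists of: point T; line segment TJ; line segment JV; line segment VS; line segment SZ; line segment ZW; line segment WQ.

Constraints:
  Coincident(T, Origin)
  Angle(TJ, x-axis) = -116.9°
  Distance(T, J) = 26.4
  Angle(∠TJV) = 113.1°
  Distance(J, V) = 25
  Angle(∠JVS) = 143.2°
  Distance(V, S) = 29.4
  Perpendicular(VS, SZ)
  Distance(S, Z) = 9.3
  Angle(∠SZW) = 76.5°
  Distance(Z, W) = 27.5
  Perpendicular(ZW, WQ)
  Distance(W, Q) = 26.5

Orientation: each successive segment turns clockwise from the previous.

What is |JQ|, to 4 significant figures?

47.61

T is at the origin; TJ runs at -116.9° with length 26.4, so J = (-11.94, -23.54). ∠TJV = 113.1° gives JV at 176.2° from the x-axis; with |JV| = 25.0, V = (-36.89, -21.89). ∠JVS = 143.2° gives VS at 139.4° from the x-axis; with |VS| = 29.4, S = (-59.21, -2.754). VS is perpendicular to SZ, so SZ runs at 49.40°; with |SZ| = 9.3, Z = (-53.16, 4.307). ∠SZW = 76.5° gives ZW at -54.10° from the x-axis; with |ZW| = 27.5, W = (-37.03, -17.97). ZW ⟂ WQ, so WQ runs at -144.1°; with |WQ| = 26.5, Q = (-58.50, -33.51). Then |JQ| = |Q − J| = 47.61.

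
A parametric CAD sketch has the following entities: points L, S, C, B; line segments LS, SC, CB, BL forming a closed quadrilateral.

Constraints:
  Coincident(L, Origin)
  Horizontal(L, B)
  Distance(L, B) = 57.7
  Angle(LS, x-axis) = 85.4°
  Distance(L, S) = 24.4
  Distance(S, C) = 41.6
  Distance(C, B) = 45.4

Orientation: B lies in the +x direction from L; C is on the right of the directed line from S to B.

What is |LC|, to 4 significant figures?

21.31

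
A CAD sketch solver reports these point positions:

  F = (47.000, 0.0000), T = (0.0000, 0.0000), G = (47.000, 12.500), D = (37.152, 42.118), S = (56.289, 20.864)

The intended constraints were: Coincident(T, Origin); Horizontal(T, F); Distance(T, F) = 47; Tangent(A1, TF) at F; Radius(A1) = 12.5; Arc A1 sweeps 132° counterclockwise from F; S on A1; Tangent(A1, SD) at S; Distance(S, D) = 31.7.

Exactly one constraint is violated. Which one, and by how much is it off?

Distance(S, D) = 31.7 — off by 3.10.

T = (0.00, 0.00) ✓; T.y = 0.00, F.y = 0.00 ✓; |TF| = 47.00 ✓; ∠(GF, FT) = 90.00° ✓; |GF| = 12.50 ✓; bearing(G→S) − bearing(G→F) = 132.0° ✓; |GS| = 12.50 ✓; ∠(GS, SD) = 90.00° ✓; |SD| = 28.60 ✗.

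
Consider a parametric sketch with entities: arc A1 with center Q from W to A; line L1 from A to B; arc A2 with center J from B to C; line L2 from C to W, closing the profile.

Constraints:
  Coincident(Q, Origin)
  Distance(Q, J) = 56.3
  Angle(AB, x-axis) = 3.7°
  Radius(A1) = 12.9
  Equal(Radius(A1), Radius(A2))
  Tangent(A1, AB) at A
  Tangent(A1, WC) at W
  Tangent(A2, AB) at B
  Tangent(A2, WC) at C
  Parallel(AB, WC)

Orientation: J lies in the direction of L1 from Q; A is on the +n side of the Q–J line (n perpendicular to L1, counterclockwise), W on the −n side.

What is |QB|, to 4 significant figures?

57.76

Tangency of A1 to both parallel lines with radius 12.9 puts A and W at Q ± 12.9·n: A = (-0.8325, 12.87), W = (0.8325, -12.87). Equal radii place B and C the same way about J: B = J + 12.9·n = (55.35, 16.51), C = J − 12.9·n = (57.02, -9.240). Then |QB| = |B − Q| = 57.76.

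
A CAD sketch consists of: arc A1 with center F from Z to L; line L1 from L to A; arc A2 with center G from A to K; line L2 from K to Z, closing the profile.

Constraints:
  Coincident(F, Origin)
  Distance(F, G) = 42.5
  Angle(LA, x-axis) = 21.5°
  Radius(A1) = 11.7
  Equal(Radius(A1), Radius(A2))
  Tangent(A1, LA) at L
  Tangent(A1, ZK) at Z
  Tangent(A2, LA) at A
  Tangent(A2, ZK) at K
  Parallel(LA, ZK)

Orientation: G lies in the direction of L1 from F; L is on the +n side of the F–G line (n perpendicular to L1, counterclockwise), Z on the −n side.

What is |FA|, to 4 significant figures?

44.08

The slot axis is L1's direction at 21.5°, so u = (cos 21.5°, sin 21.5°) = (0.9304, 0.3665) and n = (−sin 21.5°, cos 21.5°) = (-0.3665, 0.9304). F is at the origin and G lies 42.5 along u from F, so G = 42.5·u = (39.54, 15.58). Tangency of A1 to both parallel lines with radius 11.7 puts L and Z at F ± 11.7·n: L = (-4.288, 10.89), Z = (4.288, -10.89). Equal radii place A and K the same way about G: A = G + 11.7·n = (35.25, 26.46), K = G − 11.7·n = (43.83, 4.690). Then |FA| = |A − F| = 44.08.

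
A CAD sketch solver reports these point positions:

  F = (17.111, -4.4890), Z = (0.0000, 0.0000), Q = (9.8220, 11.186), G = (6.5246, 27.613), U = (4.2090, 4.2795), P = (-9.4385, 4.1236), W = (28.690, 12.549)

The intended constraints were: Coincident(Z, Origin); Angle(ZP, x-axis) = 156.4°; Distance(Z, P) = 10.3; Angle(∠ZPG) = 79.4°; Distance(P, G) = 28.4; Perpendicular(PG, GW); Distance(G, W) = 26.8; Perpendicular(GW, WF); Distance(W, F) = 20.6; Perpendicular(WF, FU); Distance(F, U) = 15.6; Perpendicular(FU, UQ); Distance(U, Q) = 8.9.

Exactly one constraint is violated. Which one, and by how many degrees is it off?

Perpendicular(FU, UQ) — off by 4.90°.

Z = (0.00, 0.00) ✓; ZP at 156.4° ✓; |ZP| = 10.30 ✓; ∠ZPG = 79.40° ✓; |PG| = 28.40 ✓; ∠(PG, GW) = 90.00° ✓; |GW| = 26.80 ✓; ∠(GW, WF) = 90.00° ✓; |WF| = 20.60 ✓; ∠(WF, FU) = 90.00° ✓; |FU| = 15.60 ✓; ∠(FU, UQ) = 94.90° ✗; |UQ| = 8.900 ✓.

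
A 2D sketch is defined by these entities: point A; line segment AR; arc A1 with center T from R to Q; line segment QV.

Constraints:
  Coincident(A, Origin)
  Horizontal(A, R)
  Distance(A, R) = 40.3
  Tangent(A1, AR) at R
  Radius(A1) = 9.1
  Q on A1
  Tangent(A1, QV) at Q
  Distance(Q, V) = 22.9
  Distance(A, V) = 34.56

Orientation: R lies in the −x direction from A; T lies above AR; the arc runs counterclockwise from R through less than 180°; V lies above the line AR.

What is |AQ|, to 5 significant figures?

32.456

A is at the origin; A and R share the same y with |AR| = 40.3 and R on the −x side, so R = (-40.300, 0.0000). Tangency of A1 to AR means the radius TR is perpendicular to AR, so T = R + (0, 9.1) = (-40.300, 9.1000). Since TQ ⟂ QV (tangency), |TV| = √(9.1² + 22.9²) = 24.642 regardless of where Q sits on A1. So V lies on both circle(A, 34.56) and circle(T, 24.642); the above-AR intersection is V = (-22.548, 26.191). Q is the foot of the tangent from V: Q = (-32.014, 5.3387).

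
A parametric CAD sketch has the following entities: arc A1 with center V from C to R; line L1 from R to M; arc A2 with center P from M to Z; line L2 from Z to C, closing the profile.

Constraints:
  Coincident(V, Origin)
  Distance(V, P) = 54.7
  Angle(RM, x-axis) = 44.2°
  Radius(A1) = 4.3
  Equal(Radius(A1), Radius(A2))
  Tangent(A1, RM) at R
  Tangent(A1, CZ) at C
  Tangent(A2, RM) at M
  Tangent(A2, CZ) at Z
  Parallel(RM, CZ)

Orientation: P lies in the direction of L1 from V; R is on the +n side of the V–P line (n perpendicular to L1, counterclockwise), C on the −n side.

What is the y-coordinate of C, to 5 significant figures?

-3.0827

The slot axis is L1's direction at 44.2°, so u = (cos 44.2°, sin 44.2°) = (0.71691, 0.69717) and n = (−sin 44.2°, cos 44.2°) = (-0.69717, 0.71691). V is at the origin and P lies 54.7 along u from V, so P = 54.7·u = (39.215, 38.135). Tangency of A1 to both parallel lines with radius 4.3 puts R and C at V ± 4.3·n: R = (-2.9978, 3.0827), C = (2.9978, -3.0827). So C.y = -3.0827.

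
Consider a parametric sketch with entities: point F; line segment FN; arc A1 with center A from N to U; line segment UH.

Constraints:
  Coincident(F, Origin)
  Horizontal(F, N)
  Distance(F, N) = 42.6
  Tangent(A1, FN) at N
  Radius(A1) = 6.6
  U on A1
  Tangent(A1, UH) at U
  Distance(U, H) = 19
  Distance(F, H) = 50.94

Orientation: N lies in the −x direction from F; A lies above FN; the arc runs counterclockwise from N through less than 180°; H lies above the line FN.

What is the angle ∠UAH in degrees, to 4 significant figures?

70.84°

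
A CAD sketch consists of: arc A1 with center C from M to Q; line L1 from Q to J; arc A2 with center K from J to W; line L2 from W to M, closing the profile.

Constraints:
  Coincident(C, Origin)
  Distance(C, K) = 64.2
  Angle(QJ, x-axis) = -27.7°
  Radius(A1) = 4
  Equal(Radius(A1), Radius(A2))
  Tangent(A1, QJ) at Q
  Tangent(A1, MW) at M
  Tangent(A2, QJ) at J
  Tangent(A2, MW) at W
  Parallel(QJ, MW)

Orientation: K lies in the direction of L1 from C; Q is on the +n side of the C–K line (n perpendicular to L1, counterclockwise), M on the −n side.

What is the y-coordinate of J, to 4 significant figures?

-26.30

Tangency of A1 to both parallel lines with radius 4.0 puts Q and M at C ± 4.0·n: Q = (1.859, 3.542), M = (-1.859, -3.542). Equal radii place J and W the same way about K: J = K + 4.0·n = (58.70, -26.30), W = K − 4.0·n = (54.98, -33.38). So J.y = -26.30.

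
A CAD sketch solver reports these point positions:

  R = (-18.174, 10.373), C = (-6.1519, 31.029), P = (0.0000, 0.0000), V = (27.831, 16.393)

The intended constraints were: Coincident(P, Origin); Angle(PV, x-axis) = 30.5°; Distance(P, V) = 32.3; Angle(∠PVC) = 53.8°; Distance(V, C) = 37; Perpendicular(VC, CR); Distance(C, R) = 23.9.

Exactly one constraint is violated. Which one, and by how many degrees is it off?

Perpendicular(VC, CR) — off by 6.90°.

P = (0.00, 0.00) ✓; PV at 30.50° ✓; |PV| = 32.30 ✓; ∠PVC = 53.80° ✓; |VC| = 37.00 ✓; ∠(VC, CR) = 83.10° ✗; |CR| = 23.90 ✓.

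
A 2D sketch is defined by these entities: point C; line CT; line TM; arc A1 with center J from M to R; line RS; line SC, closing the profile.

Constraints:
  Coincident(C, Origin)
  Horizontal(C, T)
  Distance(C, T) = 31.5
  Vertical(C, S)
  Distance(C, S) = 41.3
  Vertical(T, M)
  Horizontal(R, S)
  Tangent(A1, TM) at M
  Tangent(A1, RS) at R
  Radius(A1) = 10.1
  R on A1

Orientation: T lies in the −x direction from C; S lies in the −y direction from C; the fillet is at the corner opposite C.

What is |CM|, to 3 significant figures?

44.3

C is at the origin; C and T share the same y with |CT| = 31.5 and T on the −x side, so T = (-31.5, 0.00). CS is vertical with |CS| = 41.3 and S on the −y side, so S = (0.00, -41.3). The virtual corner opposite C is at (-31.5, -41.3). The tangent condition forces JM to be normal to TM and A1 meets RS tangentially, so JR is at right angles to RS, with radius 10.1, so the center J sits 10.1 in from both sides at J = (-21.4, -31.2). That places the tangent points at M = (-31.5, -31.2) on TM and R = (-21.4, -41.3) on RS. Then |CM| = |M − C| = 44.3.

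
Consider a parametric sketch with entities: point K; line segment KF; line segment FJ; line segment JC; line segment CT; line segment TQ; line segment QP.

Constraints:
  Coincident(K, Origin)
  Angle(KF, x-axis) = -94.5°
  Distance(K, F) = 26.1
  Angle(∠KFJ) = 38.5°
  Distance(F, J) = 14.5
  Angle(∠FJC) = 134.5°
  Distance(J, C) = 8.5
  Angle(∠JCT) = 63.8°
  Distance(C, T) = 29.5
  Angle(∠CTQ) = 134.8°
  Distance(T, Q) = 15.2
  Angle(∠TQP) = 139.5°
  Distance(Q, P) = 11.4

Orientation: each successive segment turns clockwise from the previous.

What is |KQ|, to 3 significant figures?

42.3

∠JCT = 63.8° gives CT at -37.7° from the x-axis; with |CT| = 29.5, T = (14.9, -23.7). ∠CTQ = 134.8° gives TQ at -82.9° from the x-axis; with |TQ| = 15.2, Q = (16.8, -38.8). Then |KQ| = |Q − K| = 42.3.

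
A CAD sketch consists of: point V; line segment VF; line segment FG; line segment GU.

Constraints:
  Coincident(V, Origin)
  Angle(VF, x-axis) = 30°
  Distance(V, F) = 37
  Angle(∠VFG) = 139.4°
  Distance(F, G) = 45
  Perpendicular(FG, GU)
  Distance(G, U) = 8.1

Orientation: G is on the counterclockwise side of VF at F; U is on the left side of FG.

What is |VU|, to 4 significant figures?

74.82

∠VFG = 139.4°, so FG runs at 30.0° + (180° − 139.4°) = 70.60° from the x-axis; with |FG| = 45.0, G = F + 45.0·(cos 70.60°, sin 70.60°) = (46.99, 60.95). FG ⟂ GU; with |GU| = 8.1 on the left of FG, U = G + 8.1·(-0.9432, 0.3322) = (39.35, 63.64). Then |VU| = |U − V| = 74.82.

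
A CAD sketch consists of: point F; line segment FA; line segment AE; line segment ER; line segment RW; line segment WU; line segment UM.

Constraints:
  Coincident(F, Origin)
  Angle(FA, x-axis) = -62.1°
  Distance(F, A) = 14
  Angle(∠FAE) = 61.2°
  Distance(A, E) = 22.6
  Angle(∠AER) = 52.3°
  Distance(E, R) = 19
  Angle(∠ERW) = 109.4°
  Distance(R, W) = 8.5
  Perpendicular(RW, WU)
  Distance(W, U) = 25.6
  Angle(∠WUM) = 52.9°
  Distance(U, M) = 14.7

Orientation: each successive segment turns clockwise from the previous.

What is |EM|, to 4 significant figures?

3.307

F is at the origin; FA runs at -62.1° with length 14.0, so A = (6.551, -12.37). ∠FAE = 61.2° gives AE at 179.1° from the x-axis; with |AE| = 22.6, E = (-16.05, -12.02). ∠AER = 52.3° gives ER at 51.40° from the x-axis; with |ER| = 19.0, R = (-4.192, 2.831). ∠ERW = 109.4° gives RW at -19.20° from the x-axis; with |RW| = 8.5, W = (3.835, 0.03579). The perpendicularity gives WU at right angles to RW, so WU runs at -109.2°; with |WU| = 25.6, U = (-4.584, -24.14). ∠WUM = 52.9° gives UM at 123.7° from the x-axis; with |UM| = 14.7, M = (-12.74, -11.91). Then |EM| = |M − E| = 3.307.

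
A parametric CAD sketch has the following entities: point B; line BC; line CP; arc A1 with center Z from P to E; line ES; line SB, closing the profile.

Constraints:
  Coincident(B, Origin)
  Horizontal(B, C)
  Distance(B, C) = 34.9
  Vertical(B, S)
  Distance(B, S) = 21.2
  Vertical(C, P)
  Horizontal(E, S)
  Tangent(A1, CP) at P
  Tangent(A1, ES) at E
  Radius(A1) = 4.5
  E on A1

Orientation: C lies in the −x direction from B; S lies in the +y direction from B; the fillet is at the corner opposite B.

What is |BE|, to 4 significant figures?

37.06

The virtual corner opposite B is at (-34.90, 21.20). The tangent condition forces ZP to be normal to CP and since A1 is tangent to ES there, ZE ⟂ ES, with radius 4.5, so the center Z sits 4.5 in from both sides at Z = (-30.40, 16.70). That places the tangent points at P = (-34.90, 16.70) on CP and E = (-30.40, 21.20) on ES. Then |BE| = |E − B| = 37.06.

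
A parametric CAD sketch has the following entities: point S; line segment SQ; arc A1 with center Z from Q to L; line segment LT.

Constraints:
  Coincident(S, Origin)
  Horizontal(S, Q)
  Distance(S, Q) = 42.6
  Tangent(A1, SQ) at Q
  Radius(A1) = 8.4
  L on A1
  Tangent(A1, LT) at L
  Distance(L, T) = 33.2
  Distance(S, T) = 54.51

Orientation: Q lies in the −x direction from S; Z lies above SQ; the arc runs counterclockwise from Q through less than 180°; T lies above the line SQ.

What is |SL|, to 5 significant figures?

35.267

Checks: ∠(ZQ, QS) = 90.00° ✓; |ZL| = 8.400 ✓; ∠(ZL, LT) = 90.00° ✓; |LT| = 33.20 ✓; |ST| = 54.51 ✓.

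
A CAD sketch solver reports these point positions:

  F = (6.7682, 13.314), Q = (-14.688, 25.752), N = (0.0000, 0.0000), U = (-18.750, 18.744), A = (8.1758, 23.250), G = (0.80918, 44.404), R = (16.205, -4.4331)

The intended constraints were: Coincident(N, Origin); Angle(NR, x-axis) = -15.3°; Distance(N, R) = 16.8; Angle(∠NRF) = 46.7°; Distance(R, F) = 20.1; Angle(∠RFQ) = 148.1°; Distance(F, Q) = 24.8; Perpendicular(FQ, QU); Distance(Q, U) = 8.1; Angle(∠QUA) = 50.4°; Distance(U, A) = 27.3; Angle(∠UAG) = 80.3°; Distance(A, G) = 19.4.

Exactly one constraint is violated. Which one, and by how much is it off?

Distance(A, G) = 19.4 — off by 3.00.

N = (0.00, 0.00) ✓; NR at -15.30° ✓; |NR| = 16.80 ✓; ∠NRF = 46.70° ✓; |RF| = 20.10 ✓; ∠RFQ = 148.1° ✓; |FQ| = 24.80 ✓; ∠(FQ, QU) = 90.00° ✓; |QU| = 8.100 ✓; ∠QUA = 50.40° ✓; |UA| = 27.30 ✓; ∠UAG = 80.30° ✓; |AG| = 22.40 ✗.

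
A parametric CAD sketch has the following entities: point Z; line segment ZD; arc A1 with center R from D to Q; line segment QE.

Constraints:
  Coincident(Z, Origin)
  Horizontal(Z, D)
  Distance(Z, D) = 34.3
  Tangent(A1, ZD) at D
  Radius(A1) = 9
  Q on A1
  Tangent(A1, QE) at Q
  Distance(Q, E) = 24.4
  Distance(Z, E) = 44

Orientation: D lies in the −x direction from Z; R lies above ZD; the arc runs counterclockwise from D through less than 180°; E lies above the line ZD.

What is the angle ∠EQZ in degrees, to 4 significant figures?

116.9°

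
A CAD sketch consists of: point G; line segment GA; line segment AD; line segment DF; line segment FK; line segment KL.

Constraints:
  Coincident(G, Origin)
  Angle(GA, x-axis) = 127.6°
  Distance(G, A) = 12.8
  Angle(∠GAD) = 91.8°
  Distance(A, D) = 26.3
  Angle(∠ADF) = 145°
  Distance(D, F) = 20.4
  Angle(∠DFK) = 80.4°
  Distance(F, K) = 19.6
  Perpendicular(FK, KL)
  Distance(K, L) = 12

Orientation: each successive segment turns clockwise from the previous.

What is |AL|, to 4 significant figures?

26.94

∠DFK = 80.4° gives FK at -95.20° from the x-axis; with |FK| = 19.6, K = (31.08, 8.880). FK ⟂ KL, so KL runs at 174.8°; with |KL| = 12.0, L = (19.13, 9.968). Then |AL| = |L − A| = 26.94.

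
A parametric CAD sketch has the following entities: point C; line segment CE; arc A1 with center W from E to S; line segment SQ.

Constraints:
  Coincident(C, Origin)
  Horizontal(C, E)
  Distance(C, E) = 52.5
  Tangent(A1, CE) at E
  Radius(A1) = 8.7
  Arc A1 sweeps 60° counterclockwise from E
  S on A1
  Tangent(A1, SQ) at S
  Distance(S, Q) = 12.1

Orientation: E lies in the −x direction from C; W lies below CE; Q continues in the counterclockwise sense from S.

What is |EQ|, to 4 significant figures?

20.11

C is at the origin; CE is horizontal with |CE| = 52.5 and E on the −x side, so E = (-52.50, 0.000). Tangency of A1 to CE means the radius WE is perpendicular to CE, so W = E + (0, -8.7) = (-52.50, -8.700). On A1, E sits at bearing 90° from W; a 60° counterclockwise sweep puts S at bearing 150°, so S = W + 8.7·(cos 150°, sin 150°) = (-60.03, -4.350). A1 meets SQ tangentially, so WS is at right angles to SQ, so SQ runs along (−sin 150°, cos 150°); with |SQ| = 12.1, Q = (-66.08, -14.83). Then |EQ| = |Q − E| = 20.11.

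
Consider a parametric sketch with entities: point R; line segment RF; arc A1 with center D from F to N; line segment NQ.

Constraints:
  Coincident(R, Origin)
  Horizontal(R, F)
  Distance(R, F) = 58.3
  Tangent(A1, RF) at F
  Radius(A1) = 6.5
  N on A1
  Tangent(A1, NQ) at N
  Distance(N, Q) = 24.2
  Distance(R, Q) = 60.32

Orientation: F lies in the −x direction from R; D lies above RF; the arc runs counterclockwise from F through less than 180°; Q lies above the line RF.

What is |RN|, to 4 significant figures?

52.21

R is at the origin; RF is horizontal with |RF| = 58.3 and F on the −x side, so F = (-58.30, 0.000). The tangent condition forces DF to be normal to RF, so D = F + (0, 6.5) = (-58.30, 6.500). Since DN ⟂ NQ (tangency), |DQ| = √(6.5² + 24.2²) = 25.06 regardless of where N sits on A1. So Q lies on both circle(R, 60.32) and circle(D, 25.06); the above-RF intersection is Q = (-51.91, 30.73). N is the foot of the tangent from Q: N = (-51.80, 6.529).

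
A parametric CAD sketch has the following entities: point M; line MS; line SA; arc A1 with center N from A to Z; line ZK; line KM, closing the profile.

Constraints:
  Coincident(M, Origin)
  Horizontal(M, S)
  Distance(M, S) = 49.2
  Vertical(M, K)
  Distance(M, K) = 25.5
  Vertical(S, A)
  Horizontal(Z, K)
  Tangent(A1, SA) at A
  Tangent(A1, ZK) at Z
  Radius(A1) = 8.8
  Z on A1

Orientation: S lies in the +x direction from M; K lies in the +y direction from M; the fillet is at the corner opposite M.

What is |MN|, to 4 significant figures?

43.72

M is at the origin; M and S share the same y with |MS| = 49.2 and S on the +x side, so S = (49.20, 0.000). MK is vertical with |MK| = 25.5 and K on the +y side, so K = (0.000, 25.50). The virtual corner opposite M is at (49.20, 25.50). Tangency of A1 to SA means the radius NA is perpendicular to SA and tangency of A1 to ZK means the radius NZ is perpendicular to ZK, with radius 8.8, so the center N sits 8.8 in from both sides at N = (40.40, 16.70). Then |MN| = |N − M| = 43.72.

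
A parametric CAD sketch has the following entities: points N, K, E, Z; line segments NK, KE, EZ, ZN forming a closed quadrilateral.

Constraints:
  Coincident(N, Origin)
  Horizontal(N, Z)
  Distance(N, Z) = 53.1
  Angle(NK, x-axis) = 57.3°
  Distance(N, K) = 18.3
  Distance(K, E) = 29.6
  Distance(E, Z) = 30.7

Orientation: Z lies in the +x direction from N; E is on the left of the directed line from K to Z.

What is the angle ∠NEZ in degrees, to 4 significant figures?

85.60°

N is at the origin; NZ is horizontal with |NZ| = 53.1 and Z in +x, so Z = (53.1, 0). NK runs at 57.3° with |NK| = 18.3, so K = (9.886, 15.40). E is determined by |KE| = 29.6 and |EZ| = 30.7 together: it lies at the intersection of circle(K, 29.6) and circle(Z, 30.7). With |KZ| = 45.88, the foot of the radical line on KZ is 22.21 from K and the perpendicular offset is √(29.6² − 22.21²) = 19.56. Taking the left-of-KZ solution: E = (37.38, 26.37).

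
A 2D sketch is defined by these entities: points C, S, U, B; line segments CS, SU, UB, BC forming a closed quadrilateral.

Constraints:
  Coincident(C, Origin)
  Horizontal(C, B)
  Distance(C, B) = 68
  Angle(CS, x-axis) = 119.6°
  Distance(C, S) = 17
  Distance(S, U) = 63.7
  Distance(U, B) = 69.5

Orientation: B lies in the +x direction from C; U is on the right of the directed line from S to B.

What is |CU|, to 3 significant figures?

46.9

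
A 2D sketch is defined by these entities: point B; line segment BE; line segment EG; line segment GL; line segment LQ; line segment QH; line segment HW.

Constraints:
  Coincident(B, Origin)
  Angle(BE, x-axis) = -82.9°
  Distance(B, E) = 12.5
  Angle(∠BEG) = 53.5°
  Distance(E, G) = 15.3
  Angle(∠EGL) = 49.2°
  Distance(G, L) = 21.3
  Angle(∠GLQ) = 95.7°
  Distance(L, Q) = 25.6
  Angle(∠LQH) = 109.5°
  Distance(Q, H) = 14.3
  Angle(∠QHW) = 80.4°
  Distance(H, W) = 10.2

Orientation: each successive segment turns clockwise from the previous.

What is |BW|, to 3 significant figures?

22.8

∠LQH = 109.5° gives QH at -135° from the x-axis; with |QH| = 14.3, H = (9.17, -30.9). ∠QHW = 80.4° gives HW at 125° from the x-axis; with |HW| = 10.2, W = (3.26, -22.6). Then |BW| = |W − B| = 22.8.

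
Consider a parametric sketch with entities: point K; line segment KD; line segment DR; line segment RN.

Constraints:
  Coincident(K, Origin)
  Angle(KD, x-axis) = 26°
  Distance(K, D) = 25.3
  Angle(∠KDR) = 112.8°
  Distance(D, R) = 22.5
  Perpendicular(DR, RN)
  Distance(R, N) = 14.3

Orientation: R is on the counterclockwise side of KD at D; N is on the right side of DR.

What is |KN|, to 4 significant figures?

49.59

∠KDR = 112.8°, so DR runs at 26.0° + (180° − 112.8°) = 93.20° from the x-axis; with |DR| = 22.5, R = D + 22.5·(cos 93.20°, sin 93.20°) = (21.48, 33.56). The perpendicularity gives RN at right angles to DR; with |RN| = 14.3 on the right of DR, N = R + 14.3·(0.9984, 0.05582) = (35.76, 34.35). Then |KN| = |N − K| = 49.59.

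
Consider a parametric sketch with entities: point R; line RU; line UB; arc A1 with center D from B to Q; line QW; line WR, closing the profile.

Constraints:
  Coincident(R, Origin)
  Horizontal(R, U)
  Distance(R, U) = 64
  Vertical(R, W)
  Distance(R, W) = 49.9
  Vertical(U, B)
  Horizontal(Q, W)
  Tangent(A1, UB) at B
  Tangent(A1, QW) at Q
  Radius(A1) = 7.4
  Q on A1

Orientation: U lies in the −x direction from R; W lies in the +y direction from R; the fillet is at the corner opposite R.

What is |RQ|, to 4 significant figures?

75.46

R is at the origin; R and U share the same y with |RU| = 64.0 and U on the −x side, so U = (-64.00, 0.000). R and W share the same x with |RW| = 49.9 and W on the +y side, so W = (0.000, 49.90). The virtual corner opposite R is at (-64.00, 49.90). Since A1 is tangent to UB there, DB ⟂ UB and A1 meets QW tangentially, so DQ is at right angles to QW, with radius 7.4, so the center D sits 7.4 in from both sides at D = (-56.60, 42.50). That places the tangent points at B = (-64.00, 42.50) on UB and Q = (-56.60, 49.90) on QW. Then |RQ| = |Q − R| = 75.46.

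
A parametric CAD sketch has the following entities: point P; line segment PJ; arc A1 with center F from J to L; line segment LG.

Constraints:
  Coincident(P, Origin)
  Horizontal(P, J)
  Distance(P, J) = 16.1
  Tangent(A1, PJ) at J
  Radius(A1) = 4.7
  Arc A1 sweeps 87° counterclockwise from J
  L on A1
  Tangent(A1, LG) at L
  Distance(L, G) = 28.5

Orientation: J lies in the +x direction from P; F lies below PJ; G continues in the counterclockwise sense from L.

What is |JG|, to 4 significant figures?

33.49

P is at the origin; P and J share the same y with |PJ| = 16.1 and J on the +x side, so J = (16.10, 0.000). The tangent condition forces FJ to be normal to PJ, so F = J + (0, -4.7) = (16.10, -4.700). On A1, J sits at bearing 90° from F; an 87° counterclockwise sweep puts L at bearing 177°, so L = F + 4.7·(cos 177°, sin 177°) = (11.41, -4.454). Tangency of A1 to LG means the radius FL is perpendicular to LG, so LG runs along (−sin 177°, cos 177°); with |LG| = 28.5, G = (9.915, -32.91). Then |JG| = |G − J| = 33.49.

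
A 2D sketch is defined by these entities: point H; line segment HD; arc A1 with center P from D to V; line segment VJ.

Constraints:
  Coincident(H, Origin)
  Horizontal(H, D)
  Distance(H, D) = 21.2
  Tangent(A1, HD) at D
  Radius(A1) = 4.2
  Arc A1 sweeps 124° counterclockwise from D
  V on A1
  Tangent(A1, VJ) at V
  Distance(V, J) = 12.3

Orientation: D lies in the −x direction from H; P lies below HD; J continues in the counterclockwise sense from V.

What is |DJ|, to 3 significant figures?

17.1

H is at the origin; H and D share the same y with |HD| = 21.2 and D on the −x side, so D = (-21.2, 0.00). A1 meets HD tangentially, so PD is at right angles to HD, so P = D + (0, -4.2) = (-21.2, -4.20). On A1, D sits at bearing 90° from P; a 124° counterclockwise sweep puts V at bearing 214°, so V = P + 4.2·(cos 214°, sin 214°) = (-24.7, -6.55). The tangent condition forces PV to be normal to VJ, so VJ runs along (−sin 214°, cos 214°); with |VJ| = 12.3, J = (-17.8, -16.7). Then |DJ| = |J − D| = 17.1.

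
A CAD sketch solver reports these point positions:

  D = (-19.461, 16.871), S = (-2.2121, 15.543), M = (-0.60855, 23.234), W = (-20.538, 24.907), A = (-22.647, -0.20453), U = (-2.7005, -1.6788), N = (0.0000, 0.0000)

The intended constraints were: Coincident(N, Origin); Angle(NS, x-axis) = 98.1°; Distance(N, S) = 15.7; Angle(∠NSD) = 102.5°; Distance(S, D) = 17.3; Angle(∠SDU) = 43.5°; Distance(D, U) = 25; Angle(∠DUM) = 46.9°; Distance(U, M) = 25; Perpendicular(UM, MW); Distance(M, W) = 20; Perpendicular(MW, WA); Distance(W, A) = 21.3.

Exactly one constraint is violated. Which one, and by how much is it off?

Distance(W, A) = 21.3 — off by 3.90.

N = (0.00, 0.00) ✓; NS at 98.10° ✓; |NS| = 15.70 ✓; ∠NSD = 102.5° ✓; |SD| = 17.30 ✓; ∠SDU = 43.50° ✓; |DU| = 25.00 ✓; ∠DUM = 46.90° ✓; |UM| = 25.00 ✓; ∠(UM, MW) = 90.00° ✓; |MW| = 20.00 ✓; ∠(MW, WA) = 90.00° ✓; |WA| = 25.20 ✗.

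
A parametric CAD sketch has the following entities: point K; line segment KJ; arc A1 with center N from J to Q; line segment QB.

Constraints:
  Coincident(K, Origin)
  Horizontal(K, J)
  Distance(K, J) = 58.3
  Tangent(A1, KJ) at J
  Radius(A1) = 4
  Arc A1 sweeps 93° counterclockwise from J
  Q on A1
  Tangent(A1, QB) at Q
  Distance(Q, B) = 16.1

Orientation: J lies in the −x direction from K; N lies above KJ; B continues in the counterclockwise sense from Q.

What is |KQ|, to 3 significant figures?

54.5

Tangency of A1 to KJ means the radius NJ is perpendicular to KJ, so N = J + (0, 4) = (-58.3, 4.00). On A1, J sits at bearing -90° from N; a 93° counterclockwise sweep puts Q at bearing 3°, so Q = N + 4.0·(cos 3°, sin 3°) = (-54.3, 4.21). Then |KQ| = |Q − K| = 54.5.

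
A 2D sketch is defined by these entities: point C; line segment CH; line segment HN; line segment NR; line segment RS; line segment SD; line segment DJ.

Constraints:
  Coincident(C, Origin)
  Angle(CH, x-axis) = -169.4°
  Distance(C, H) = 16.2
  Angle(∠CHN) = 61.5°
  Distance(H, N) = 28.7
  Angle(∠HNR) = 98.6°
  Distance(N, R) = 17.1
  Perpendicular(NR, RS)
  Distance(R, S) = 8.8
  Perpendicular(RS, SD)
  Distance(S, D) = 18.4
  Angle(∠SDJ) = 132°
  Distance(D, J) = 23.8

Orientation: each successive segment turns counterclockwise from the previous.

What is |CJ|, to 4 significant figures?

42.44

C is at the origin; CH runs at -169.4° with length 16.2, so H = (-15.92, -2.980). ∠CHN = 61.5° gives HN at -50.90° from the x-axis; with |HN| = 28.7, N = (2.177, -25.25). ∠HNR = 98.6° gives NR at 30.50° from the x-axis; with |NR| = 17.1, R = (16.91, -16.57). The perpendicularity gives RS at right angles to NR, so RS runs at 120.5°; with |RS| = 8.8, S = (12.44, -8.991). RS is perpendicular to SD, so SD runs at -149.5°; with |SD| = 18.4, D = (-3.410, -18.33). ∠SDJ = 132.0° gives DJ at -101.5° from the x-axis; with |DJ| = 23.8, J = (-8.155, -41.65). Then |CJ| = |J − C| = 42.44.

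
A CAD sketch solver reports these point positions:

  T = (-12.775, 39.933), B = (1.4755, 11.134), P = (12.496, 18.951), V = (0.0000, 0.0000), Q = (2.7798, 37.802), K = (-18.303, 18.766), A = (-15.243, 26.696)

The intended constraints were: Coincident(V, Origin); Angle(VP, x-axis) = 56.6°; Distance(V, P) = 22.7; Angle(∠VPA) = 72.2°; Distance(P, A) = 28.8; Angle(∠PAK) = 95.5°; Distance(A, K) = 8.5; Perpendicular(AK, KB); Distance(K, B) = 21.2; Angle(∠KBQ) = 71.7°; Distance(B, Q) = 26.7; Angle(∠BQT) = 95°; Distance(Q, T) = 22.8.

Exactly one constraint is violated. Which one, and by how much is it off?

Distance(Q, T) = 22.8 — off by 7.10.

V = (0.00, 0.00) ✓; VP at 56.60° ✓; |VP| = 22.70 ✓; ∠VPA = 72.20° ✓; |PA| = 28.80 ✓; ∠PAK = 95.50° ✓; |AK| = 8.500 ✓; ∠(AK, KB) = 90.00° ✓; |KB| = 21.20 ✓; ∠KBQ = 71.70° ✓; |BQ| = 26.70 ✓; ∠BQT = 95.00° ✓; |QT| = 15.70 ✗.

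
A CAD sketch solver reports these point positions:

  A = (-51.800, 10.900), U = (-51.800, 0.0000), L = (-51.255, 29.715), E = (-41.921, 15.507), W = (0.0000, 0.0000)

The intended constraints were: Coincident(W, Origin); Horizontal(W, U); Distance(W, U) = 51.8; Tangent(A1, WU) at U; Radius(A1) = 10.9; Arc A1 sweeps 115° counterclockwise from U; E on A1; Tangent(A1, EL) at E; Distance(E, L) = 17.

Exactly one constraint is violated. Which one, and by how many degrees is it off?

Tangent(A1, EL) at E — off by 8.30°.

W = (0.00, 0.00) ✓; W.y = 0.00, U.y = 0.00 ✓; |WU| = 51.80 ✓; ∠(AU, UW) = 90.00° ✓; |AU| = 10.90 ✓; bearing(A→E) − bearing(A→U) = 115.0° ✓; |AE| = 10.90 ✓; ∠(AE, EL) = 81.70° ✗; |EL| = 17.00 ✓.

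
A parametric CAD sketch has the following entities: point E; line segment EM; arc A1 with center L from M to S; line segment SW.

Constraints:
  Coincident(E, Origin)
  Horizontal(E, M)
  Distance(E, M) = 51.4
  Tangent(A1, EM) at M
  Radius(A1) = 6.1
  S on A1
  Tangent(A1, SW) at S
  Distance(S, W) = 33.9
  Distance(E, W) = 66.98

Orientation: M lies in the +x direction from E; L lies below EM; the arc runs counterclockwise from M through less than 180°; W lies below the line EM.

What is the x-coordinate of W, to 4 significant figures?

53.36

E is at the origin; EM is horizontal with |EM| = 51.4 and M on the +x side, so M = (51.40, 0.000). Tangency of A1 to EM means the radius LM is perpendicular to EM, so L = M + (0, -6.1) = (51.40, -6.100). Since LS ⟂ SW (tangency), |LW| = √(6.1² + 33.9²) = 34.44 regardless of where S sits on A1. So W lies on both circle(E, 66.98) and circle(L, 34.44); the below-EM intersection is W = (53.36, -40.49). S is the foot of the tangent from W: S = (45.47, -7.520).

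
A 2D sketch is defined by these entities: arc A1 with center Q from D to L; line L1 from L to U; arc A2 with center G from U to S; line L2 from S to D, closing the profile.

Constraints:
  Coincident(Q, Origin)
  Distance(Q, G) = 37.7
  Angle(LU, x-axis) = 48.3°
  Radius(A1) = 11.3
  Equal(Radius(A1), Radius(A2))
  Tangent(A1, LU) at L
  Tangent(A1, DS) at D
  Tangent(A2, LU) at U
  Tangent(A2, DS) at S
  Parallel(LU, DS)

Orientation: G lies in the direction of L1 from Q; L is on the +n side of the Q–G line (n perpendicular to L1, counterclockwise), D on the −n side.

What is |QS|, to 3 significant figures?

39.4

The slot axis is L1's direction at 48.3°, so u = (cos 48.3°, sin 48.3°) = (0.665, 0.747) and n = (−sin 48.3°, cos 48.3°) = (-0.747, 0.665). Q is at the origin and G lies 37.7 along u from Q, so G = 37.7·u = (25.1, 28.1). Tangency of A1 to both parallel lines with radius 11.3 puts L and D at Q ± 11.3·n: L = (-8.44, 7.52), D = (8.44, -7.52). Equal radii place U and S the same way about G: U = G + 11.3·n = (16.6, 35.7), S = G − 11.3·n = (33.5, 20.6). Then |QS| = |S − Q| = 39.4.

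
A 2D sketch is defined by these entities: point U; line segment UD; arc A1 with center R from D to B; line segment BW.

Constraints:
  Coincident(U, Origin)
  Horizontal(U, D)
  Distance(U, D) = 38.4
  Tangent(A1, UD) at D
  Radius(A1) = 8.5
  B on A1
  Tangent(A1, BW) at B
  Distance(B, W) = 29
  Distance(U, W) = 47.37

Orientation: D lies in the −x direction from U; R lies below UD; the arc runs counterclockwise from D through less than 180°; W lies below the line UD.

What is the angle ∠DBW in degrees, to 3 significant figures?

118°

Checks: |RB| = 8.500 ✓; ∠(RB, BW) = 90.00° ✓; |BW| = 29.00 ✓; |UW| = 47.37 ✓.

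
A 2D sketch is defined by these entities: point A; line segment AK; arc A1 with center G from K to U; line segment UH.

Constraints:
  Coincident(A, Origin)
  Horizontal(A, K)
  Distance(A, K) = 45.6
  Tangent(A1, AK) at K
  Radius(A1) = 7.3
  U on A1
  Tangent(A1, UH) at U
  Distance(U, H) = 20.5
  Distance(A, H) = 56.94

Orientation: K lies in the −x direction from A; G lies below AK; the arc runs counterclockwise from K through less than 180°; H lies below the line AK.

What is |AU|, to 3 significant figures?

53.5

A is at the origin; A and K share the same y with |AK| = 45.6 and K on the −x side, so K = (-45.6, 0.00). The tangent condition forces GK to be normal to AK, so G = K + (0, -7.3) = (-45.6, -7.30). Since GU ⟂ UH (tangency), |GH| = √(7.3² + 20.5²) = 21.8 regardless of where U sits on A1. So H lies on both circle(A, 56.94) and circle(G, 21.8); the below-AK intersection is H = (-49.1, -28.8). U is the foot of the tangent from H: U = (-52.8, -8.60).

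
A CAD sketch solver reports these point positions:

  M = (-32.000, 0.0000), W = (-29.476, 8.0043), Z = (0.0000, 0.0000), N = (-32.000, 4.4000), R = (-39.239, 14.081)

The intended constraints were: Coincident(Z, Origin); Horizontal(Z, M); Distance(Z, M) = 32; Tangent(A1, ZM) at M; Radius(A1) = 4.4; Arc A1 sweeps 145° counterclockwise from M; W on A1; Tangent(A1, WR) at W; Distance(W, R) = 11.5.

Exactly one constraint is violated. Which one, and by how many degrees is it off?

Tangent(A1, WR) at W — off by 3.10°.

Z = (0.00, 0.00) ✓; Z.y = 0.00, M.y = 0.00 ✓; |ZM| = 32.00 ✓; ∠(NM, MZ) = 90.00° ✓; |NM| = 4.400 ✓; bearing(N→W) − bearing(N→M) = 145.0° ✓; |NW| = 4.400 ✓; ∠(NW, WR) = 86.90° ✗; |WR| = 11.50 ✓.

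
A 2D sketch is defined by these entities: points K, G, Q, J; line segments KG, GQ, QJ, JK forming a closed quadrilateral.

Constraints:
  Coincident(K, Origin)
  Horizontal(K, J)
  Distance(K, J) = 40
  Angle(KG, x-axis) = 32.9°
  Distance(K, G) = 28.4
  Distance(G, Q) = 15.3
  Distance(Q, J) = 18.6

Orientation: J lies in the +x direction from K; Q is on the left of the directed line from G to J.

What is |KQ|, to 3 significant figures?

43.0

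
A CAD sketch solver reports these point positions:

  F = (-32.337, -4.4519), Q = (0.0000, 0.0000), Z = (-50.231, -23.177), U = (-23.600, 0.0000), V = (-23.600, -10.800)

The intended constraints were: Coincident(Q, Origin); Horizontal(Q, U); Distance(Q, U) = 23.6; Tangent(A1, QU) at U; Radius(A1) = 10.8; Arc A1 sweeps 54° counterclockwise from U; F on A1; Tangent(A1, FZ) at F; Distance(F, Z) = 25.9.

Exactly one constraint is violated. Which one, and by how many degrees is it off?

Tangent(A1, FZ) at F — off by 7.70°.

Q = (0.00, 0.00) ✓; Q.y = 0.00, U.y = 0.00 ✓; |QU| = 23.60 ✓; ∠(VU, UQ) = 90.00° ✓; |VU| = 10.80 ✓; bearing(V→F) − bearing(V→U) = 54.00° ✓; |VF| = 10.80 ✓; ∠(VF, FZ) = 97.70° ✗; |FZ| = 25.90 ✓.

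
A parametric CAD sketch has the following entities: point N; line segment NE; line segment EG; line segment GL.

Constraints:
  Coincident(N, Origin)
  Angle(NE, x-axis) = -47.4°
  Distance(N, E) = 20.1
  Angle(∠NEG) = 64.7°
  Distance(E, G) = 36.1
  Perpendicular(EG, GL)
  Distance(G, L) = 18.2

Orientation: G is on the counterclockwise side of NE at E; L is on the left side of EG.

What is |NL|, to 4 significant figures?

27.51

N is at the origin; NE runs at -47.4° with length 20.1, so E = 20.1·(cos -47.4°, sin -47.4°) = (13.61, -14.80). ∠NEG = 64.7°, so EG runs at -47.4° + (180° − 64.7°) = 67.90° from the x-axis; with |EG| = 36.1, G = E + 36.1·(cos 67.90°, sin 67.90°) = (27.19, 18.65). EG is perpendicular to GL; with |GL| = 18.2 on the left of EG, L = G + 18.2·(-0.9265, 0.3762) = (10.32, 25.50). Then |NL| = |L − N| = 27.51.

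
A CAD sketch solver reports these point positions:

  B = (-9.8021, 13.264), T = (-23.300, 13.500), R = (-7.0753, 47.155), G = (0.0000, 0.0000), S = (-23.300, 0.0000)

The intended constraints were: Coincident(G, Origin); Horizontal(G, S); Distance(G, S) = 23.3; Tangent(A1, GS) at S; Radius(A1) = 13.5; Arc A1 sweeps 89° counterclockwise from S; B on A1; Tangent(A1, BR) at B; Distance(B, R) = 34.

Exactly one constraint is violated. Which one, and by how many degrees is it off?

Tangent(A1, BR) at B — off by 3.60°.

G = (0.00, 0.00) ✓; G.y = 0.00, S.y = 0.00 ✓; |GS| = 23.30 ✓; ∠(TS, SG) = 90.00° ✓; |TS| = 13.50 ✓; bearing(T→B) − bearing(T→S) = 89.00° ✓; |TB| = 13.50 ✓; ∠(TB, BR) = 93.60° ✗; |BR| = 34.00 ✓.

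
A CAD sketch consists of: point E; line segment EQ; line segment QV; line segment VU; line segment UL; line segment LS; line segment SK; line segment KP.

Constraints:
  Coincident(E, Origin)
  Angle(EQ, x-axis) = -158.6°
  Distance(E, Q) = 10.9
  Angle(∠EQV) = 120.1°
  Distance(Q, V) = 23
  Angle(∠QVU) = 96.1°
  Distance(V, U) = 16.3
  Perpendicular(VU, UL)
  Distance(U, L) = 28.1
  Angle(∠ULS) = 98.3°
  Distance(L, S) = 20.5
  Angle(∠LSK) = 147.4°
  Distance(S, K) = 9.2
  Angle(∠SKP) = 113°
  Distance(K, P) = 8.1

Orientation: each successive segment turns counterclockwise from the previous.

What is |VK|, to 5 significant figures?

29.948

E is at the origin; EQ runs at -158.6° with length 10.9, so Q = (-10.149, -3.9772). ∠EQV = 120.1° gives QV at -98.700° from the x-axis; with |QV| = 23.0, V = (-13.628, -26.713). ∠QVU = 96.1° gives VU at -14.800° from the x-axis; with |VU| = 16.3, U = (2.1317, -30.876). VU is perpendicular to UL, so UL runs at 75.200°; with |UL| = 28.1, L = (9.3097, -3.7085). ∠ULS = 98.3° gives LS at 156.90° from the x-axis; with |LS| = 20.5, S = (-9.5466, 4.3344). ∠LSK = 147.4° gives SK at -170.50° from the x-axis; with |SK| = 9.2, K = (-18.620, 2.8159). Then |VK| = |K − V| = 29.948.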